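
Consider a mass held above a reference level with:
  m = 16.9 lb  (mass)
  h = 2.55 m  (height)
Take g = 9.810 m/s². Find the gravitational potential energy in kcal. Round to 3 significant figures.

0.0458 kcal

PE is given directly by: PE = mgh.
m = 16.9 lb = 7.666 kg; h = 2.55 m; g = 9.810 m/s².
PE = 191.8 J
191.8 J × (1 kcal / 4184 J) = 0.04583 kcal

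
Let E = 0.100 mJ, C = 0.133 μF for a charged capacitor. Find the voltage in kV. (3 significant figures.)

Rearranging: V = √(2E/C).
E = 0.100 mJ = 1.000×10^-4 J; C = 0.133 μF = 1.330×10^-7 F.
V = 38.78 V  (the unit combination reduces to kg·m²/(A·s³) = V)
38.78 V × (1 kV / 1000 V) = 0.03878 kV

0.0388 kV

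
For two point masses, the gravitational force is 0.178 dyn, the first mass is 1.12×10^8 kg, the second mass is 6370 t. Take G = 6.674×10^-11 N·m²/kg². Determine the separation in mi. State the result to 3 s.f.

From Newton's law of gravitation: r = √(G·m₁m₂/F).
F = 0.178 dyn = 1.780×10^-6 N; m₁ = 1.12×10^8 kg; m₂ = 6370 t = 6.370×10^6 kg; G = 6.674×10^-11 N·m²/kg².
r = 1.636×10^5 m
1.636×10^5 m × (1 mi / 1609 m) = 101.6 mi

102 mi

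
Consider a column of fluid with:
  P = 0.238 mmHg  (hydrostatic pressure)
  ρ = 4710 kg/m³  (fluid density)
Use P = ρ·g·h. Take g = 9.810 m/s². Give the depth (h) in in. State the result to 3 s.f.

Rearranging: h = P/(ρ·g).
P = 0.238 mmHg = 31.73 Pa; ρ = 4710 kg/m³; g = 9.810 m/s².
h = 6.867×10^-4 m
6.867×10^-4 m × (1 in / 0.02540 m) = 0.02704 in

0.0270 in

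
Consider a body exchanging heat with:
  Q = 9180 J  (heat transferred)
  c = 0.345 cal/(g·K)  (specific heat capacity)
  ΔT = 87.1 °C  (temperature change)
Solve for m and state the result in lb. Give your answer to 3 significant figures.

Rearranging Q = m·c·ΔT for m: m = Q/(c·ΔT).
Q = 9180 J; c = 0.345 cal/(g·K) = 1443 J/(kg·K); ΔT = 87.1 °C = 87.10 K.
m = 0.07302 kg
0.07302 kg × (1 lb / 0.4536 kg) = 0.1610 lb

0.161 lb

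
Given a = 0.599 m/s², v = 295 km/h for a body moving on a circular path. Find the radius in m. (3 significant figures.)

11200 m

Solving a = v²/r for r: r = v²/a.
a = 0.599 m/s²; v = 295 km/h = 81.94 m/s.
r = 11210 m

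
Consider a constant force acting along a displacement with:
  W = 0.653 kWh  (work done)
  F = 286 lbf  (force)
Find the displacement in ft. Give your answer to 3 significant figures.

6060 ft

Rearranging: d = W/F.
W = 0.653 kWh = 2.351×10^6 J; F = 286 lbf = 1272 N.
d = 1848 m
1848 m × (1 ft / 0.3048 m) = 6062 ft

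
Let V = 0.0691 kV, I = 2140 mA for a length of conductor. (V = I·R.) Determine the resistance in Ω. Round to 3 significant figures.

Solving V = I·R for R: R = V/I.
V = 0.0691 kV = 69.10 V; I = 2140 mA = 2.140 A.
R = 32.29 Ω

32.3 Ω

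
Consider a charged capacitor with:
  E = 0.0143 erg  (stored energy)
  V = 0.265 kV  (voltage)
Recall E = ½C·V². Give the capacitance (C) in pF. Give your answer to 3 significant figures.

0.0407 pF

Rearranging: C = 2E/V².
E = 0.0143 erg = 1.430×10^-9 J; V = 0.265 kV = 265.0 V.
C = 4.073×10^-14 F
4.073×10^-14 F × (1 pF / 1.000×10^-12 F) = 0.04073 pF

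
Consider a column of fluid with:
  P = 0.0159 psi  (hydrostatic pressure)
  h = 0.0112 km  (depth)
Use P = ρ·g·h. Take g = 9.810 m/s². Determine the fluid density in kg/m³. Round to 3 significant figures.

0.998 kg/m³

Rearranging P = ρ·g·h for ρ: ρ = P/(g·h).
P = 0.0159 psi = 109.6 Pa; h = 0.0112 km = 11.20 m; g = 9.810 m/s².
ρ = 0.9978 kg/m³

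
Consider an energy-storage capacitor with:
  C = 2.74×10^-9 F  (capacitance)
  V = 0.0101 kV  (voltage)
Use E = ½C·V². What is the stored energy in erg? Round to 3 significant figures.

1.40 erg

Directly: E = ½CV².
C = 2.74×10^-9 F; V = 0.0101 kV = 10.10 V.
E = 1.398×10^-7 J
1.398×10^-7 J × (1 erg / 1.000×10^-7 J) = 1.398 erg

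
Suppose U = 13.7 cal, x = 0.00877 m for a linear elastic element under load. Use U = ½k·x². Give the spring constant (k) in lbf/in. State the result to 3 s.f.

Rearranging U = ½k·x² for k: k = 2U/x².
U = 13.7 cal = 57.32 J; x = 0.00877 m.
k = 1.491×10^6 N/m
1.491×10^6 N/m × (1 lbf/in / 175.1 N/m) = 8511 lbf/in

8510 lbf/in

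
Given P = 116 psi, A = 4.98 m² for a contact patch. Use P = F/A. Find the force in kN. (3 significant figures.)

Rearranging: F = P·A.
P = 116 psi = 7.998×10^5 Pa; A = 4.98 m².
F = 3.983×10^6 N  (the unit combination reduces to kg·m/s² = N)
3.983×10^6 N × (1 kN / 1000 N) = 3983 kN

3980 kN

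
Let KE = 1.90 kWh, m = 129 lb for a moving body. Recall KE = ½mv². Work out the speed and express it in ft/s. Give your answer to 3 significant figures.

1590 ft/s

Rearranging KE = ½mv² for v: v = √(2·KE/m).
KE = 1.90 kWh = 6.840×10^6 J; m = 129 lb = 58.51 kg.
v = 483.5 m/s
483.5 m/s × (1 ft/s / 0.3048 m/s) = 1586 ft/s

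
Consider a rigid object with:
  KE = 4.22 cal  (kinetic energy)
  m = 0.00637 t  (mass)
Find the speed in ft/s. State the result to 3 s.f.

Rearranging: v = √(2·KE/m).
KE = 4.22 cal = 17.66 J; m = 0.00637 t = 6.370 kg.
v = 2.354 m/s
2.354 m/s × (1 ft/s / 0.3048 m/s) = 7.725 ft/s

7.72 ft/s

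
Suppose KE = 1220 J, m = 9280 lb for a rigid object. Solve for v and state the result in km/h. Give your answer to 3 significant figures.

Rearranging KE = ½mv² for v: v = √(2·KE/m).
KE = 1220 J; m = 9280 lb = 4209 kg.
v = 0.7614 m/s
0.7614 m/s × (1 km/h / 0.2778 m/s) = 2.741 km/h

2.74 km/h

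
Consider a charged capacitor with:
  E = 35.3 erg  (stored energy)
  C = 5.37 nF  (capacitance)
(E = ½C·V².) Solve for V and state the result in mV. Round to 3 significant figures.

36300 mV

Solving E = ½C·V² for V: V = √(2E/C).
E = 35.3 erg = 3.530×10^-6 J; C = 5.37 nF = 5.370×10^-9 F.
V = 36.26 V
36.26 V × (1 mV / 0.001000 V) = 36259 mV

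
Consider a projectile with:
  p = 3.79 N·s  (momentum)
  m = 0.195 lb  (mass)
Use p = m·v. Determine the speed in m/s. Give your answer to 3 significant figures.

Rearranging: v = p/m.
p = 3.79 N·s = 3.790 kg·m/s; m = 0.195 lb = 0.08845 kg.
v = 42.85 m/s

42.8 m/s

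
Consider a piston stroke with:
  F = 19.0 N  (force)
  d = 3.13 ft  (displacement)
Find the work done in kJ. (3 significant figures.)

Directly: W = F·d.
F = 19.0 N; d = 3.13 ft = 0.9540 m.
W = 18.13 J
18.13 J × (1 kJ / 1000 J) = 0.01813 kJ

0.0181 kJ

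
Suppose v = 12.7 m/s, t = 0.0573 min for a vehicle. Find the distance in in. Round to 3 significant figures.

Solving v = d/t for d: d = v·t.
v = 12.7 m/s; t = 0.0573 min = 3.438 s.
d = 43.66 m
43.66 m × (1 in / 0.02540 m) = 1719 in

1720 in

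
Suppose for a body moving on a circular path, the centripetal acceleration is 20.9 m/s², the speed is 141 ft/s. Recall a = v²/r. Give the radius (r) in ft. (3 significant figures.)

290 ft

Rearranging: r = v²/a.
a = 20.9 m/s²; v = 141 ft/s = 42.98 m/s.
r = 88.37 m
88.37 m × (1 ft / 0.3048 m) = 289.9 ft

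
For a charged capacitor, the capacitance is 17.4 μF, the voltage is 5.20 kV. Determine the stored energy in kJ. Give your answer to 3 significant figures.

Directly: E = ½CV².
C = 17.4 μF = 1.740×10^-5 F; V = 5.20 kV = 5200 V.
E = 235.2 J
235.2 J × (1 kJ / 1000 J) = 0.2352 kJ

0.235 kJ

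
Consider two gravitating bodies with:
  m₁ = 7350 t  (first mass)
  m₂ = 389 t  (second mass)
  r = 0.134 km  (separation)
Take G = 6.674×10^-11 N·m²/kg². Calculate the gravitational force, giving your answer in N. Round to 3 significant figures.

0.0106 N

From Newton's law of gravitation: F = Gm₁m₂/r².
m₁ = 7350 t = 7.350×10^6 kg; m₂ = 389 t = 3.890×10^5 kg; r = 0.134 km = 134.0 m; G = 6.674×10^-11 N·m²/kg².
F = 0.01063 N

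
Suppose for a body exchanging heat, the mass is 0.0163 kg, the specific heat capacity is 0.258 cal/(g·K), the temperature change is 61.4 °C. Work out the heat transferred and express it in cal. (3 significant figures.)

258 cal

Q is given directly by: Q = mcΔT.
m = 0.0163 kg; c = 0.258 cal/(g·K) = 1079 J/(kg·K); ΔT = 61.4 °C = 61.40 K.
Q = 1080 J
1080 J × (1 cal / 4.184 J) = 258.2 cal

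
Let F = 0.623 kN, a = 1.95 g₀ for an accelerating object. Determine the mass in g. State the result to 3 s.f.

32600 g

Solving F = m·a for m: m = F/a.
F = 0.623 kN = 623.0 N; a = 1.95 g₀ = 19.12 m/s².
m = 32.58 kg
32.58 kg × (1 g / 0.001000 kg) = 32579 g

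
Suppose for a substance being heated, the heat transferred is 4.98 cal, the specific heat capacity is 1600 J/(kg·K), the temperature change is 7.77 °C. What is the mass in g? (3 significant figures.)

Rearranging Q = m·c·ΔT for m: m = Q/(c·ΔT).
Q = 4.98 cal = 20.84 J; c = 1600 J/(kg·K); ΔT = 7.77 °C = 7.770 K.
m = 0.001676 kg
0.001676 kg × (1 g / 0.001000 kg) = 1.676 g

1.68 g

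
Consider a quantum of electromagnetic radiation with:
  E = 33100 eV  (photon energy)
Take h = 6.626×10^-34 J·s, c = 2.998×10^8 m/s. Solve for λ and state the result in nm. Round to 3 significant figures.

0.0375 nm

Solving E = h·c/λ for λ: λ = hc/E.
E = 33100 eV = 5.303×10^-15 J; h = 6.626×10^-34 J·s; c = 2.998×10^8 m/s.
λ = 3.746×10^-11 m
3.746×10^-11 m × (1 nm / 1.000×10^-9 m) = 0.03746 nm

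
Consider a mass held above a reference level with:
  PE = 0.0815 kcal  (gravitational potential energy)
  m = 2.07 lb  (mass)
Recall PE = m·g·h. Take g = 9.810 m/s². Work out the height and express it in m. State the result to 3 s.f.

37.0 m

Rearranging: h = PE/(m·g).
PE = 0.0815 kcal = 341.0 J; m = 2.07 lb = 0.9389 kg; g = 9.810 m/s².
h = 37.02 m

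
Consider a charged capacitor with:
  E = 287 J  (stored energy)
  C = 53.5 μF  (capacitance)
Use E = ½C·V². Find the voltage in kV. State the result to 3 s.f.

3.28 kV

Rearranging E = ½C·V² for V: V = √(2E/C).
E = 287 J; C = 53.5 μF = 5.350×10^-5 F.
V = 3276 V  (the unit combination reduces to kg·m²/(A·s³) = V)
3276 V × (1 kV / 1000 V) = 3.276 kV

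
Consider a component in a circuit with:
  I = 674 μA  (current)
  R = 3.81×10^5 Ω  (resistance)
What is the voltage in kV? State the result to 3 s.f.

0.257 kV

Directly: V = IR.
I = 674 μA = 6.740×10^-4 A; R = 3.81×10^5 Ω.
V = 256.8 V  (the unit combination reduces to kg·m²/(A·s³) = V)
256.8 V × (1 kV / 1000 V) = 0.2568 kV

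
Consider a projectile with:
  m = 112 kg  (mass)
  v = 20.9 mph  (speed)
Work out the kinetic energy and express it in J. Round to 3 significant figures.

4890 J

Directly: KE = ½mv².
m = 112 kg; v = 20.9 mph = 9.343 m/s.
KE = 4888 J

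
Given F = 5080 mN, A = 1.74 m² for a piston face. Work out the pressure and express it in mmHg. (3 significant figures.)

0.0219 mmHg

Directly: P = F/A.
F = 5080 mN = 5.080 N; A = 1.74 m².
P = 2.920 Pa
2.920 Pa × (1 mmHg / 133.3 Pa) = 0.02190 mmHg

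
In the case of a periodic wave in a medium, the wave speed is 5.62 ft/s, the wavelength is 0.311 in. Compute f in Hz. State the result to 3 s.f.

217 Hz

Solving v = f·λ for f: f = v/λ.
v = 5.62 ft/s = 1.713 m/s; λ = 0.311 in = 0.007899 m.
f = 216.8 Hz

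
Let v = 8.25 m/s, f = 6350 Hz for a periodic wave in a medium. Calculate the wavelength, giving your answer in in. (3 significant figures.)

0.0512 in

Solving v = f·λ for λ: λ = v/f.
v = 8.25 m/s; f = 6350 Hz.
λ = 0.001299 m
0.001299 m × (1 in / 0.02540 m) = 0.05115 in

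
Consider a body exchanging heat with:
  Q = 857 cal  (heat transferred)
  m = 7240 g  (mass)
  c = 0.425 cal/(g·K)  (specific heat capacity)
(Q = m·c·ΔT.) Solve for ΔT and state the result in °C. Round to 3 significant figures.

0.279 °C

Rearranging Q = m·c·ΔT for ΔT: ΔT = Q/(m·c).
Q = 857 cal = 3586 J; m = 7240 g = 7.240 kg; c = 0.425 cal/(g·K) = 1778 J/(kg·K).
ΔT = 0.2785 K
Since 1 °C = 1 K, 0.2785 °C.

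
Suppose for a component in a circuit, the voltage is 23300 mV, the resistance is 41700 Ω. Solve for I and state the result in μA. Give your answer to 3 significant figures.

559 μA

From Ohm's law: I = V/R.
V = 23300 mV = 23.30 V; R = 41700 Ω.
I = 5.588×10^-4 A
5.588×10^-4 A × (1 μA / 1.000×10^-6 A) = 558.8 μA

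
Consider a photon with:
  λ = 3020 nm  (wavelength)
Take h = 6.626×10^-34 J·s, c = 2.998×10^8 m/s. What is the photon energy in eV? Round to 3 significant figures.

Directly: E = hc/λ.
λ = 3020 nm = 3.020×10^-6 m; h = 6.626×10^-34 J·s; c = 2.998×10^8 m/s.
E = 6.578×10^-20 J
6.578×10^-20 J × (1 eV / 1.602×10^-19 J) = 0.4105 eV

0.411 eV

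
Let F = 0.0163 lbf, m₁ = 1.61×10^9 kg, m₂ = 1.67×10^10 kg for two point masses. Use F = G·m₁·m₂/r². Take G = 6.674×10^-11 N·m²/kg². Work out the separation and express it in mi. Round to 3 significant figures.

97.8 mi

Solving F = G·m₁·m₂/r² for r: r = √(G·m₁m₂/F).
F = 0.0163 lbf = 0.07251 N; m₁ = 1.61×10^9 kg; m₂ = 1.67×10^10 kg; G = 6.674×10^-11 N·m²/kg².
r = 1.573×10^5 m
1.573×10^5 m × (1 mi / 1609 m) = 97.75 mi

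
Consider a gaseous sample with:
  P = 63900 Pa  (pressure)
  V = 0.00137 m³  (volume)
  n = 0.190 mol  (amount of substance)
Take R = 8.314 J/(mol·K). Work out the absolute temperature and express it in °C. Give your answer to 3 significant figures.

-218 °C

Rearranging: T = PV/(nR).
P = 63900 Pa; V = 0.00137 m³; n = 0.190 mol; R = 8.314 J/(mol·K).
T = 55.42 K
55.42 K − 273.15 = -217.7 °C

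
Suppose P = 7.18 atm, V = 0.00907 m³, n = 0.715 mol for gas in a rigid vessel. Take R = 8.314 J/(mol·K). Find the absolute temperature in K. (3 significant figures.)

From the ideal-gas law: T = PV/(nR).
P = 7.18 atm = 7.275×10^5 Pa; V = 0.00907 m³; n = 0.715 mol; R = 8.314 J/(mol·K).
T = 1110 K

1110 K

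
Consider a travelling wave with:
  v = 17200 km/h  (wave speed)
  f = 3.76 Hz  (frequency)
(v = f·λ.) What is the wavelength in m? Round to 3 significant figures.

Rearranging v = f·λ for λ: λ = v/f.
v = 17200 km/h = 4778 m/s; f = 3.76 Hz.
λ = 1271 m

1270 m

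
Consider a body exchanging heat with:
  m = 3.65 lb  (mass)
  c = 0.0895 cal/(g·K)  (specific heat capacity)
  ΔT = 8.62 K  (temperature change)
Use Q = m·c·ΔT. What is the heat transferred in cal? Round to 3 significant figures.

1280 cal

Directly: Q = mcΔT.
m = 3.65 lb = 1.656 kg; c = 0.0895 cal/(g·K) = 374.5 J/(kg·K); ΔT = 8.62 K.
Q = 5344 J
5344 J × (1 cal / 4.184 J) = 1277 cal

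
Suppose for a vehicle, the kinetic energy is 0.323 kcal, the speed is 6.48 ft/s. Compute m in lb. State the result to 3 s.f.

Solving KE = ½mv² for m: m = 2·KE/v².
KE = 0.323 kcal = 1351 J; v = 6.48 ft/s = 1.975 m/s.
m = 692.9 kg
692.9 kg × (1 lb / 0.4536 kg) = 1527 lb

1530 lb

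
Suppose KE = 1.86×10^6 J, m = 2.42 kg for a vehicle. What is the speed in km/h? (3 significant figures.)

Rearranging: v = √(2·KE/m).
KE = 1.86×10^6 J; m = 2.42 kg.
v = 1240 m/s
1240 m/s × (1 km/h / 0.2778 m/s) = 4463 km/h

4460 km/h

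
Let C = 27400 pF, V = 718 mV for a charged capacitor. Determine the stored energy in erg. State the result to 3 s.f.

E is given directly by: E = ½CV².
C = 27400 pF = 2.740×10^-8 F; V = 718 mV = 0.7180 V.
E = 7.063×10^-9 J
7.063×10^-9 J × (1 erg / 1.000×10^-7 J) = 0.07063 erg

0.0706 erg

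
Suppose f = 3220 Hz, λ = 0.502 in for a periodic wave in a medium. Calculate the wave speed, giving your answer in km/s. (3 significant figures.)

0.0411 km/s

v is given directly by: v = fλ.
f = 3220 Hz; λ = 0.502 in = 0.01275 m.
v = 41.06 m/s
41.06 m/s × (1 km/s / 1000 m/s) = 0.04106 km/s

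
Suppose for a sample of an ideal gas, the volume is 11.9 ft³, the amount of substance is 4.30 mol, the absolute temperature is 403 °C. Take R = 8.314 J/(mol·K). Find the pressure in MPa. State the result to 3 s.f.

From the ideal-gas law: P = nRT/V.
V = 11.9 ft³ = 0.3370 m³; n = 4.30 mol; T = 403 °C = 676.1 K; R = 8.314 J/(mol·K).
P = 71735 Pa
71735 Pa × (1 MPa / 1.000×10^6 Pa) = 0.07173 MPa

0.0717 MPa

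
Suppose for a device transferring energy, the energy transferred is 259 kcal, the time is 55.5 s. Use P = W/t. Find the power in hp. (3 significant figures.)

P is given directly by: P = W/t.
W = 259 kcal = 1.084×10^6 J; t = 55.5 s.
P = 19525 W  (the unit combination reduces to kg·m²/s³ = W)
19525 W × (1 hp / 745.7 W) = 26.18 hp

26.2 hp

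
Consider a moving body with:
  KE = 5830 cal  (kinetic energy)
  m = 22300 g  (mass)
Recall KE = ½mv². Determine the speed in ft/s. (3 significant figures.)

153 ft/s

Rearranging: v = √(2·KE/m).
KE = 5830 cal = 24393 J; m = 22300 g = 22.30 kg.
v = 46.77 m/s
46.77 m/s × (1 ft/s / 0.3048 m/s) = 153.5 ft/s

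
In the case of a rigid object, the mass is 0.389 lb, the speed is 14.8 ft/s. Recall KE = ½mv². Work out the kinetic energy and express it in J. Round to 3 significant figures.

Directly: KE = ½mv².
m = 0.389 lb = 0.1764 kg; v = 14.8 ft/s = 4.511 m/s.
KE = 1.795 J

1.80 J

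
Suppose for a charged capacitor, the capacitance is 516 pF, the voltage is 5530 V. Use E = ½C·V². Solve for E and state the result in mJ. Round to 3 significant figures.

7.89 mJ

Directly: E = ½CV².
C = 516 pF = 5.160×10^-10 F; V = 5530 V.
E = 0.007890 J
0.007890 J × (1 mJ / 0.001000 J) = 7.890 mJ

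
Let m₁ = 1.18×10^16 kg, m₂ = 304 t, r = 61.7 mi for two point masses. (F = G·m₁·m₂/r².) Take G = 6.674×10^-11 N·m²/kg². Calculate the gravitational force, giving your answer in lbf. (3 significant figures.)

5.46 lbf

From Newton's law of gravitation: F = Gm₁m₂/r².
m₁ = 1.18×10^16 kg; m₂ = 304 t = 3.040×10^5 kg; r = 61.7 mi = 99297 m; G = 6.674×10^-11 N·m²/kg².
F = 24.28 N
24.28 N × (1 lbf / 4.448 N) = 5.459 lbf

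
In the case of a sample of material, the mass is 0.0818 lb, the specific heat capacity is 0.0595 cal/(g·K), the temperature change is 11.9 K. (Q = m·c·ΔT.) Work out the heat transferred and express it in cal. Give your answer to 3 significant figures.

26.3 cal

Directly: Q = mcΔT.
m = 0.0818 lb = 0.03710 kg; c = 0.0595 cal/(g·K) = 248.9 J/(kg·K); ΔT = 11.9 K.
Q = 109.9 J
109.9 J × (1 cal / 4.184 J) = 26.27 cal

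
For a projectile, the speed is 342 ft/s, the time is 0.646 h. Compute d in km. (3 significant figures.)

242 km

Rearranging v = d/t for d: d = v·t.
v = 342 ft/s = 104.2 m/s; t = 0.646 h = 2326 s.
d = 2.424×10^5 m
2.424×10^5 m × (1 km / 1000 m) = 242.4 km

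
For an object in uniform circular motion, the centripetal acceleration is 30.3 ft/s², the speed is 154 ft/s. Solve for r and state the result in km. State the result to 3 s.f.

0.239 km

Rearranging a = v²/r for r: r = v²/a.
a = 30.3 ft/s² = 9.235 m/s²; v = 154 ft/s = 46.94 m/s.
r = 238.6 m
238.6 m × (1 km / 1000 m) = 0.2386 km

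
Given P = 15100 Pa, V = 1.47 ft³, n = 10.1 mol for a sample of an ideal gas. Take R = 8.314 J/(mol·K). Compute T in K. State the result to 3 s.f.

7.49 K

From the ideal-gas law: T = PV/(nR).
P = 15100 Pa; V = 1.47 ft³ = 0.04163 m³; n = 10.1 mol; R = 8.314 J/(mol·K).
T = 7.485 K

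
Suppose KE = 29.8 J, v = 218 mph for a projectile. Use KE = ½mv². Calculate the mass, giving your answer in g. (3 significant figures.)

Rearranging: m = 2·KE/v².
KE = 29.8 J; v = 218 mph = 97.45 m/s.
m = 0.006275 kg
0.006275 kg × (1 g / 0.001000 kg) = 6.275 g

6.28 g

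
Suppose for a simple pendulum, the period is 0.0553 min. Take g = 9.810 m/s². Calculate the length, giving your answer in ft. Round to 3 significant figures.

8.98 ft

Rearranging T = 2π√(L/g) for L: L = g·(T/2π)².
T = 0.0553 min = 3.318 s; g = 9.810 m/s².
L = 2.736 m
2.736 m × (1 ft / 0.3048 m) = 8.975 ft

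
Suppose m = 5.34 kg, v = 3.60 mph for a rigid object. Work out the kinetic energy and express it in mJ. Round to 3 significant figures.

6920 mJ

KE is given directly by: KE = ½mv².
m = 5.34 kg; v = 3.60 mph = 1.609 m/s.
KE = 6.915 J  (the unit combination reduces to kg·m²/s² = J)
6.915 J × (1 mJ / 0.001000 J) = 6915 mJ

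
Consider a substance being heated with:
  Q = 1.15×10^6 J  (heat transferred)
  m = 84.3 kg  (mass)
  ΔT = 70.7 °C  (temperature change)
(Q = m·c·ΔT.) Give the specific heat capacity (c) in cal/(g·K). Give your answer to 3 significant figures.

Rearranging Q = m·c·ΔT for c: c = Q/(m·ΔT).
Q = 1.15×10^6 J; m = 84.3 kg; ΔT = 70.7 °C = 70.70 K.
c = 193.0 J/(kg·K)
193.0 J/(kg·K) × (1 cal/(g·K) / 4184 J/(kg·K)) = 0.04612 cal/(g·K)

0.0461 cal/(g·K)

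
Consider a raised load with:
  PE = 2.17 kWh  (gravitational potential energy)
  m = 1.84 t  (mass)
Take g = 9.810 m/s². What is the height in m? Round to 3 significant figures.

Rearranging PE = m·g·h for h: h = PE/(m·g).
PE = 2.17 kWh = 7.812×10^6 J; m = 1.84 t = 1840 kg; g = 9.810 m/s².
h = 432.8 m

433 m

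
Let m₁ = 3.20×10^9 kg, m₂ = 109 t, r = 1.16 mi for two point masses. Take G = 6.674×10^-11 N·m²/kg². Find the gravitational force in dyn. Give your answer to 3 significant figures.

668 dyn

From Newton's law of gravitation: F = Gm₁m₂/r².
m₁ = 3.20×10^9 kg; m₂ = 109 t = 1.090×10^5 kg; r = 1.16 mi = 1867 m; G = 6.674×10^-11 N·m²/kg².
F = 0.006680 N
0.006680 N × (1 dyn / 1.000×10^-5 N) = 668.0 dyn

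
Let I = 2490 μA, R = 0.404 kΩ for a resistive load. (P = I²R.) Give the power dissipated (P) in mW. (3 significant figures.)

P is given directly by: P = I²R.
I = 2490 μA = 0.002490 A; R = 0.404 kΩ = 404.0 Ω.
P = 0.002505 W
0.002505 W × (1 mW / 0.001000 W) = 2.505 mW

2.50 mW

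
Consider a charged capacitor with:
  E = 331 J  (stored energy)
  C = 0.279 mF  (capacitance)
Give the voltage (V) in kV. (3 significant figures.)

1.54 kV

Solving E = ½C·V² for V: V = √(2E/C).
E = 331 J; C = 0.279 mF = 2.790×10^-4 F.
V = 1540 V
1540 V × (1 kV / 1000 V) = 1.540 kV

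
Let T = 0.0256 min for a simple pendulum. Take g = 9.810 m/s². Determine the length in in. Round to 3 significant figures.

23.1 in

Rearranging T = 2π√(L/g) for L: L = g·(T/2π)².
T = 0.0256 min = 1.536 s; g = 9.810 m/s².
L = 0.5863 m
0.5863 m × (1 in / 0.02540 m) = 23.08 in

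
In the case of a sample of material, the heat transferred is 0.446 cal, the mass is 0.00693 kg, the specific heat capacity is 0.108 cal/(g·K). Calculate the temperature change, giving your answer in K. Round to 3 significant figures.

Rearranging Q = m·c·ΔT for ΔT: ΔT = Q/(m·c).
Q = 0.446 cal = 1.866 J; m = 0.00693 kg; c = 0.108 cal/(g·K) = 451.9 J/(kg·K).
ΔT = 0.5959 K

0.596 K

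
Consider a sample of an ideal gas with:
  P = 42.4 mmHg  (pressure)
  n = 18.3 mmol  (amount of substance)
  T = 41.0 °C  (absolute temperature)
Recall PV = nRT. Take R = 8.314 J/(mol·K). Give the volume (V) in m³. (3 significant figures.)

0.00846 m³

Rearranging: V = nRT/P.
P = 42.4 mmHg = 5653 Pa; n = 18.3 mmol = 0.01830 mol; T = 41.0 °C = 314.1 K; R = 8.314 J/(mol·K).
V = 0.008455 m³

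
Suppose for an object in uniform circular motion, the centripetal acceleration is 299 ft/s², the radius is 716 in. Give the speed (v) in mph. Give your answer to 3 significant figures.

91.1 mph

Rearranging a = v²/r for v: v = √(a·r).
a = 299 ft/s² = 91.14 m/s²; r = 716 in = 18.19 m.
v = 40.71 m/s
40.71 m/s × (1 mph / 0.4470 m/s) = 91.07 mph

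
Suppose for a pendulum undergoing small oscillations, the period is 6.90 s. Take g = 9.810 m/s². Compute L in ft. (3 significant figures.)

38.8 ft

Rearranging T = 2π√(L/g) for L: L = g·(T/2π)².
T = 6.90 s; g = 9.810 m/s².
L = 11.83 m
11.83 m × (1 ft / 0.3048 m) = 38.81 ft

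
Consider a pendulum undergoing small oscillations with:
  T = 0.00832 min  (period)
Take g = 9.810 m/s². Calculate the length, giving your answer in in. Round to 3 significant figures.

Rearranging: L = g·(T/2π)².
T = 0.00832 min = 0.4992 s; g = 9.810 m/s².
L = 0.06192 m
0.06192 m × (1 in / 0.02540 m) = 2.438 in

2.44 in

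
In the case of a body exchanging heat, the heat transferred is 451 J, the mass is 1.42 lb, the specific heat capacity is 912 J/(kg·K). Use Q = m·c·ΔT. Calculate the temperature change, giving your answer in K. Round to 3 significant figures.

0.768 K

Solving Q = m·c·ΔT for ΔT: ΔT = Q/(m·c).
Q = 451 J; m = 1.42 lb = 0.6441 kg; c = 912 J/(kg·K).
ΔT = 0.7678 K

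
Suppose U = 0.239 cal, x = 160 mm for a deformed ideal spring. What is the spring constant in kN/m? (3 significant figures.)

0.0781 kN/m

Solving U = ½k·x² for k: k = 2U/x².
U = 0.239 cal = 1.0000 J; x = 160 mm = 0.1600 m.
k = 78.12 N/m
78.12 N/m × (1 kN/m / 1000 N/m) = 0.07812 kN/m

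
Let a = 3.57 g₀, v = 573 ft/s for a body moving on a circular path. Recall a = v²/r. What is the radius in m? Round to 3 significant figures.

Rearranging: r = v²/a.
a = 3.57 g₀ = 35.01 m/s²; v = 573 ft/s = 174.7 m/s.
r = 871.3 m

871 m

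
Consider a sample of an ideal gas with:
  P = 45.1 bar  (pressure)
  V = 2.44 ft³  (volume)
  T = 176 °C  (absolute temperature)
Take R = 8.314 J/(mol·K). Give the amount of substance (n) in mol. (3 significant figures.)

Rearranging PV = nRT for n: n = PV/(RT).
P = 45.1 bar = 4.510×10^6 Pa; V = 2.44 ft³ = 0.06909 m³; T = 176 °C = 449.1 K; R = 8.314 J/(mol·K).
n = 83.45 mol

83.4 mol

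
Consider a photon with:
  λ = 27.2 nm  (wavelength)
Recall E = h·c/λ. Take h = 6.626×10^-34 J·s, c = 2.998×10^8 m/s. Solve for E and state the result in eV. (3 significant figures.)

45.6 eV

Directly: E = hc/λ.
λ = 27.2 nm = 2.720×10^-8 m; h = 6.626×10^-34 J·s; c = 2.998×10^8 m/s.
E = 7.303×10^-18 J
7.303×10^-18 J × (1 eV / 1.602×10^-19 J) = 45.58 eV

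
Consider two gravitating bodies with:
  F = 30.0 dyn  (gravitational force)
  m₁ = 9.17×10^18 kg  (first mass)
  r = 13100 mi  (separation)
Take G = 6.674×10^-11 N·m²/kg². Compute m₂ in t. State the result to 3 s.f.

0.218 t

From Newton's law of gravitation: m₂ = F·r²/(G·m₁).
F = 30.0 dyn = 3.000×10^-4 N; m₁ = 9.17×10^18 kg; r = 13100 mi = 2.108×10^7 m; G = 6.674×10^-11 N·m²/kg².
m₂ = 217.9 kg
217.9 kg × (1 t / 1000 kg) = 0.2179 t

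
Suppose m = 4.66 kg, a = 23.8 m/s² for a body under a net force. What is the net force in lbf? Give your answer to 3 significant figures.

24.9 lbf

F is given directly by: F = m·a.
m = 4.66 kg; a = 23.8 m/s².
F = 110.9 N
110.9 N × (1 lbf / 4.448 N) = 24.93 lbf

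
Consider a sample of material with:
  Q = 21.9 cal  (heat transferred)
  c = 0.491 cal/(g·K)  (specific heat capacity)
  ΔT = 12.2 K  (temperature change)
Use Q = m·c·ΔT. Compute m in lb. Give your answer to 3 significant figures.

0.00806 lb

Rearranging: m = Q/(c·ΔT).
Q = 21.9 cal = 91.63 J; c = 0.491 cal/(g·K) = 2054 J/(kg·K); ΔT = 12.2 K.
m = 0.003656 kg
0.003656 kg × (1 lb / 0.4536 kg) = 0.008060 lb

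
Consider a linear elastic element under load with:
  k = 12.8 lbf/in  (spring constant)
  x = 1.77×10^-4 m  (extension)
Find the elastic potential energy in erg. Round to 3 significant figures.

Directly: U = ½kx².
k = 12.8 lbf/in = 2242 N/m; x = 1.77×10^-4 m.
U = 3.511×10^-5 J
3.511×10^-5 J × (1 erg / 1.000×10^-7 J) = 351.1 erg

351 erg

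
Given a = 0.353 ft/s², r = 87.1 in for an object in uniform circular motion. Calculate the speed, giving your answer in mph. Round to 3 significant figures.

1.09 mph

Rearranging a = v²/r for v: v = √(a·r).
a = 0.353 ft/s² = 0.1076 m/s²; r = 87.1 in = 2.212 m.
v = 0.4879 m/s
0.4879 m/s × (1 mph / 0.4470 m/s) = 1.091 mph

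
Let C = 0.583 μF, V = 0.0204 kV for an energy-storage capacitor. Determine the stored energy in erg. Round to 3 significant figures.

1210 erg

E is given directly by: E = ½CV².
C = 0.583 μF = 5.830×10^-7 F; V = 0.0204 kV = 20.40 V.
E = 1.213×10^-4 J
1.213×10^-4 J × (1 erg / 1.000×10^-7 J) = 1213 erg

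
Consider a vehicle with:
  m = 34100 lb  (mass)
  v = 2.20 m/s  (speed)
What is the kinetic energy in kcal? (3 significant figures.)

Directly: KE = ½mv².
m = 34100 lb = 15467 kg; v = 2.20 m/s.
KE = 37431 J  (the unit combination reduces to kg·m²/s² = J)
37431 J × (1 kcal / 4184 J) = 8.946 kcal

8.95 kcal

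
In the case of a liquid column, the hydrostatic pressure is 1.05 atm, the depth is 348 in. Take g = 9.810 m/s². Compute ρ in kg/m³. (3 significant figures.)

1230 kg/m³

Rearranging P = ρ·g·h for ρ: ρ = P/(g·h).
P = 1.05 atm = 1.064×10^5 Pa; h = 348 in = 8.839 m; g = 9.810 m/s².
ρ = 1227 kg/m³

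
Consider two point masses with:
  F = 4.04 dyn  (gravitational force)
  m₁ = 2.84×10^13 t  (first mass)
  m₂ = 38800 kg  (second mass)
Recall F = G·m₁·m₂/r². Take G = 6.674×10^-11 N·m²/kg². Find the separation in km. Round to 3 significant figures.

Rearranging F = G·m₁·m₂/r² for r: r = √(G·m₁m₂/F).
F = 4.04 dyn = 4.040×10^-5 N; m₁ = 2.84×10^13 t = 2.840×10^16 kg; m₂ = 38800 kg; G = 6.674×10^-11 N·m²/kg².
r = 4.267×10^7 m
4.267×10^7 m × (1 km / 1000 m) = 42666 km

42700 km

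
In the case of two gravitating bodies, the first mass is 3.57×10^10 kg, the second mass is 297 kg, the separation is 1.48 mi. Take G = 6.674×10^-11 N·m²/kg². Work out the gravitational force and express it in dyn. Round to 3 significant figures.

Directly: F = Gm₁m₂/r².
m₁ = 3.57×10^10 kg; m₂ = 297 kg; r = 1.48 mi = 2382 m; G = 6.674×10^-11 N·m²/kg².
F = 1.247×10^-4 N  (the unit combination reduces to kg·m/s² = N)
1.247×10^-4 N × (1 dyn / 1.000×10^-5 N) = 12.47 dyn

12.5 dyn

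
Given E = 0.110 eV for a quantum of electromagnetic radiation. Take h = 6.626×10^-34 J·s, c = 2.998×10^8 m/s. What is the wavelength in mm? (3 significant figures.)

0.0113 mm

Rearranging E = h·c/λ for λ: λ = hc/E.
E = 0.110 eV = 1.762×10^-20 J; h = 6.626×10^-34 J·s; c = 2.998×10^8 m/s.
λ = 1.127×10^-5 m
1.127×10^-5 m × (1 mm / 0.001000 m) = 0.01127 mm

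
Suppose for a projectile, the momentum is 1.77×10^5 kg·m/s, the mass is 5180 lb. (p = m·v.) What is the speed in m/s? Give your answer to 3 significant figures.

75.3 m/s

Rearranging p = m·v for v: v = p/m.
p = 1.77×10^5 kg·m/s; m = 5180 lb = 2350 kg.
v = 75.33 m/s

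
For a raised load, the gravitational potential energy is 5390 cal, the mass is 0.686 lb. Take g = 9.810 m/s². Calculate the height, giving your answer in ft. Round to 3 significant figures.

Rearranging: h = PE/(m·g).
PE = 5390 cal = 22552 J; m = 0.686 lb = 0.3112 kg; g = 9.810 m/s².
h = 7388 m
7388 m × (1 ft / 0.3048 m) = 24239 ft

24200 ft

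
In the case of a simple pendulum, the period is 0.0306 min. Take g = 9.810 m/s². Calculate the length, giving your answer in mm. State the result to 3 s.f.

838 mm

Rearranging T = 2π√(L/g) for L: L = g·(T/2π)².
T = 0.0306 min = 1.836 s; g = 9.810 m/s².
L = 0.8376 m
0.8376 m × (1 mm / 0.001000 m) = 837.6 mm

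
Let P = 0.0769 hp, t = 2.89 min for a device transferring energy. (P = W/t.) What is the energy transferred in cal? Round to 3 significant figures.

Solving P = W/t for W: W = P·t.
P = 0.0769 hp = 57.34 W; t = 2.89 min = 173.4 s.
W = 9944 J
9944 J × (1 cal / 4.184 J) = 2377 cal

2380 cal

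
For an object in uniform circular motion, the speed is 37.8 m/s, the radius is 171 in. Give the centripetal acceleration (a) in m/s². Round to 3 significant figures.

329 m/s²

a is given directly by: a = v²/r.
v = 37.8 m/s; r = 171 in = 4.343 m.
a = 329.0 m/s²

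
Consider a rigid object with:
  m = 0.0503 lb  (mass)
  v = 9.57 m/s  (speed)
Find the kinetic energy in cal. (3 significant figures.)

Directly: KE = ½mv².
m = 0.0503 lb = 0.02282 kg; v = 9.57 m/s.
KE = 1.045 J  (the unit combination reduces to kg·m²/s² = J)
1.045 J × (1 cal / 4.184 J) = 0.2497 cal

0.250 cal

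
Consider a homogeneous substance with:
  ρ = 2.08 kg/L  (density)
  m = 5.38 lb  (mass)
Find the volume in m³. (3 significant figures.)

Solving ρ = m/V for V: V = m/ρ.
ρ = 2.08 kg/L = 2080 kg/m³; m = 5.38 lb = 2.440 kg.
V = 0.001173 m³

0.00117 m³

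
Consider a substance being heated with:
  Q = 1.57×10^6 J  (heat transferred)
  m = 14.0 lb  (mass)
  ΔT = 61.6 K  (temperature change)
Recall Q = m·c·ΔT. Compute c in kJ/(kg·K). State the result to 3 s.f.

Rearranging: c = Q/(m·ΔT).
Q = 1.57×10^6 J; m = 14.0 lb = 6.350 kg; ΔT = 61.6 K.
c = 4014 J/(kg·K)
4014 J/(kg·K) × (1 kJ/(kg·K) / 1000 J/(kg·K)) = 4.014 kJ/(kg·K)

4.01 kJ/(kg·K)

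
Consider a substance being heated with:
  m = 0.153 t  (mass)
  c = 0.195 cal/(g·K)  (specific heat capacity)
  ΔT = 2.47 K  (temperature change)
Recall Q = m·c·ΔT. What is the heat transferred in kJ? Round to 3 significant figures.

Q is given directly by: Q = mcΔT.
m = 0.153 t = 153.0 kg; c = 0.195 cal/(g·K) = 815.9 J/(kg·K); ΔT = 2.47 K.
Q = 3.083×10^5 J  (the unit combination reduces to kg·m²/s² = J)
3.083×10^5 J × (1 kJ / 1000 J) = 308.3 kJ

308 kJ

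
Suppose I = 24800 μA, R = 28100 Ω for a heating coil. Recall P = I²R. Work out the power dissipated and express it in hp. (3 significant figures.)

0.0232 hp

P is given directly by: P = I²R.
I = 24800 μA = 0.02480 A; R = 28100 Ω.
P = 17.28 W
17.28 W × (1 hp / 745.7 W) = 0.02318 hp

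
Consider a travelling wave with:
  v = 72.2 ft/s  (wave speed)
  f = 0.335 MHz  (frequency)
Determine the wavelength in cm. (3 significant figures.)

0.00657 cm

Solving v = f·λ for λ: λ = v/f.
v = 72.2 ft/s = 22.01 m/s; f = 0.335 MHz = 3.350×10^5 Hz.
λ = 6.569×10^-5 m
6.569×10^-5 m × (1 cm / 0.01000 m) = 0.006569 cm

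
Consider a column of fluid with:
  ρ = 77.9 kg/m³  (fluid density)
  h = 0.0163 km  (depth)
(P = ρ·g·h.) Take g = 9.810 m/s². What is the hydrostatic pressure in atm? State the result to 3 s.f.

0.123 atm

Directly: P = ρgh.
ρ = 77.9 kg/m³; h = 0.0163 km = 16.30 m; g = 9.810 m/s².
P = 12456 Pa
12456 Pa × (1 atm / 1.013×10^5 Pa) = 0.1229 atm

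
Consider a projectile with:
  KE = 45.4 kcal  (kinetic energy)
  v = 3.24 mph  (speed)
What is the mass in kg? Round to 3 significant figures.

Rearranging KE = ½mv² for m: m = 2·KE/v².
KE = 45.4 kcal = 1.900×10^5 J; v = 3.24 mph = 1.448 m/s.
m = 1.811×10^5 kg

1.81×10^5 kg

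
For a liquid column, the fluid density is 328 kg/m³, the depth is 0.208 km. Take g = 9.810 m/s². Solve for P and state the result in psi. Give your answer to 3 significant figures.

97.1 psi

P is given directly by: P = ρgh.
ρ = 328 kg/m³; h = 0.208 km = 208.0 m; g = 9.810 m/s².
P = 6.693×10^5 Pa
6.693×10^5 Pa × (1 psi / 6895 Pa) = 97.07 psi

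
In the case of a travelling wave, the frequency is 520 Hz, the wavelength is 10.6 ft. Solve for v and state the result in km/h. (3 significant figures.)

6050 km/h

Directly: v = fλ.
f = 520 Hz; λ = 10.6 ft = 3.231 m.
v = 1680 m/s
1680 m/s × (1 km/h / 0.2778 m/s) = 6048 km/h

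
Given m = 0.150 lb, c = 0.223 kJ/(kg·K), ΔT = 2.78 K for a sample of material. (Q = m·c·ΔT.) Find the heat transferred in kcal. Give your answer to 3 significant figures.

0.0101 kcal

Q is given directly by: Q = mcΔT.
m = 0.150 lb = 0.06804 kg; c = 0.223 kJ/(kg·K) = 223.0 J/(kg·K); ΔT = 2.78 K.
Q = 42.18 J  (the unit combination reduces to kg·m²/s² = J)
42.18 J × (1 kcal / 4184 J) = 0.01008 kcal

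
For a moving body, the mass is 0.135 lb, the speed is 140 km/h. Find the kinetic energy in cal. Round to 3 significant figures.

KE is given directly by: KE = ½mv².
m = 0.135 lb = 0.06123 kg; v = 140 km/h = 38.89 m/s.
KE = 46.30 J
46.30 J × (1 cal / 4.184 J) = 11.07 cal

11.1 cal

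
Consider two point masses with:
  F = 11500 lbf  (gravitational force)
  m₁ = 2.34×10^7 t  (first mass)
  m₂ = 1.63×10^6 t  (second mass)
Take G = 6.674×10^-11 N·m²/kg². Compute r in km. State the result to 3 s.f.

From Newton's law of gravitation: r = √(G·m₁m₂/F).
F = 11500 lbf = 51155 N; m₁ = 2.34×10^7 t = 2.340×10^10 kg; m₂ = 1.63×10^6 t = 1.630×10^9 kg; G = 6.674×10^-11 N·m²/kg².
r = 223.1 m
223.1 m × (1 km / 1000 m) = 0.2231 km

0.223 km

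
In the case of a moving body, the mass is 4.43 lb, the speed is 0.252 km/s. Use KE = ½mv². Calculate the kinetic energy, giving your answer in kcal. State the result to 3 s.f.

Directly: KE = ½mv².
m = 4.43 lb = 2.009 kg; v = 0.252 km/s = 252.0 m/s.
KE = 63803 J
63803 J × (1 kcal / 4184 J) = 15.25 kcal

15.2 kcal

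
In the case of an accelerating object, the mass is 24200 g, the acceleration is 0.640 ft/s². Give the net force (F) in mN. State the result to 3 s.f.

F is given directly by: F = m·a.
m = 24200 g = 24.20 kg; a = 0.640 ft/s² = 0.1951 m/s².
F = 4.721 N  (the unit combination reduces to kg·m/s² = N)
4.721 N × (1 mN / 0.001000 N) = 4721 mN

4720 mN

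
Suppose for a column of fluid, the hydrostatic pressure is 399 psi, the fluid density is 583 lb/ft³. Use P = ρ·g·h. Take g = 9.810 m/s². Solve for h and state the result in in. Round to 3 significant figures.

Rearranging P = ρ·g·h for h: h = P/(ρ·g).
P = 399 psi = 2.751×10^6 Pa; ρ = 583 lb/ft³ = 9339 kg/m³; g = 9.810 m/s².
h = 30.03 m
30.03 m × (1 in / 0.02540 m) = 1182 in

1180 in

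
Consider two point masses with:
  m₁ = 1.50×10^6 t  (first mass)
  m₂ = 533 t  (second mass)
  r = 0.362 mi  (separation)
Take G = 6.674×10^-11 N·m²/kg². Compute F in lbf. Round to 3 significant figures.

0.0353 lbf

From Newton's law of gravitation: F = Gm₁m₂/r².
m₁ = 1.50×10^6 t = 1.500×10^9 kg; m₂ = 533 t = 5.330×10^5 kg; r = 0.362 mi = 582.6 m; G = 6.674×10^-11 N·m²/kg².
F = 0.1572 N
0.1572 N × (1 lbf / 4.448 N) = 0.03534 lbf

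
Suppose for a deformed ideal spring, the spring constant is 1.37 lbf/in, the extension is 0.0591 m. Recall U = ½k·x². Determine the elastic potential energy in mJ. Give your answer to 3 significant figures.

U is given directly by: U = ½kx².
k = 1.37 lbf/in = 239.9 N/m; x = 0.0591 m.
U = 0.4190 J
0.4190 J × (1 mJ / 0.001000 J) = 419.0 mJ

419 mJ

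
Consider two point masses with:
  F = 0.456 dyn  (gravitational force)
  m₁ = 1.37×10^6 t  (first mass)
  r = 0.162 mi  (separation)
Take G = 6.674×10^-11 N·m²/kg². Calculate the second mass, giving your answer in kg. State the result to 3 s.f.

From Newton's law of gravitation: m₂ = F·r²/(G·m₁).
F = 0.456 dyn = 4.560×10^-6 N; m₁ = 1.37×10^6 t = 1.370×10^9 kg; r = 0.162 mi = 260.7 m; G = 6.674×10^-11 N·m²/kg².
m₂ = 3.390 kg

3.39 kg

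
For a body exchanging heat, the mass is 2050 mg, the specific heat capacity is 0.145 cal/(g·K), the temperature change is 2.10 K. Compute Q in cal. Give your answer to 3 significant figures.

Directly: Q = mcΔT.
m = 2050 mg = 0.002050 kg; c = 0.145 cal/(g·K) = 606.7 J/(kg·K); ΔT = 2.10 K.
Q = 2.612 J
2.612 J × (1 cal / 4.184 J) = 0.6242 cal

0.624 cal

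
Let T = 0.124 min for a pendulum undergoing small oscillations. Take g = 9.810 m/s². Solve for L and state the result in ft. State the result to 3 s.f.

45.1 ft

Rearranging: L = g·(T/2π)².
T = 0.124 min = 7.440 s; g = 9.810 m/s².
L = 13.75 m
13.75 m × (1 ft / 0.3048 m) = 45.13 ft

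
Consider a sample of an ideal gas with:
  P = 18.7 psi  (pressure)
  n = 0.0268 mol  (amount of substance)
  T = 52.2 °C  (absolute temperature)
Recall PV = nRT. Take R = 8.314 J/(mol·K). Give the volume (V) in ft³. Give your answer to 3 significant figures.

Solving PV = nRT for V: V = nRT/P.
P = 18.7 psi = 1.289×10^5 Pa; n = 0.0268 mol; T = 52.2 °C = 325.3 K; R = 8.314 J/(mol·K).
V = 5.623×10^-4 m³
5.623×10^-4 m³ × (1 ft³ / 0.02832 m³) = 0.01986 ft³

0.0199 ft³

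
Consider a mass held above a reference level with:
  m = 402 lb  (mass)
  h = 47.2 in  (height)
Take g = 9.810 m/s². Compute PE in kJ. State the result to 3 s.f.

2.14 kJ

PE is given directly by: PE = mgh.
m = 402 lb = 182.3 kg; h = 47.2 in = 1.199 m; g = 9.810 m/s².
PE = 2145 J  (the unit combination reduces to kg·m²/s² = J)
2145 J × (1 kJ / 1000 J) = 2.145 kJ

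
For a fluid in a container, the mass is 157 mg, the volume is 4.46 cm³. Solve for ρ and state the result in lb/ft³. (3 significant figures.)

ρ is given directly by: ρ = m/V.
m = 157 mg = 1.570×10^-4 kg; V = 4.46 cm³ = 4.460×10^-6 m³.
ρ = 35.20 kg/m³
35.20 kg/m³ × (1 lb/ft³ / 16.02 kg/m³) = 2.198 lb/ft³

2.20 lb/ft³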